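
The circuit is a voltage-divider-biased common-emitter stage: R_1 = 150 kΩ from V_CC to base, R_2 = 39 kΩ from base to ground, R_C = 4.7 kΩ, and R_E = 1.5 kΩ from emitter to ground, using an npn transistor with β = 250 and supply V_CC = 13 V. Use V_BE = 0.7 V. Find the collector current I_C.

Thevenize the base divider: V_Th = V_CC·R_2/(R_1+R_2) = 13×39/189 = 2.68 V, R_Th = R_1‖R_2 = 31 kΩ.
Base-emitter loop: V_Th = I_B·R_Th + V_BE + (β+1)I_B·R_E, so I_B = (2.68 − 0.7) / (31 + 251×1.5) = 0.00487 mA.
I_C = β·I_B = 250×0.00487 = 1.22 mA, and I_E = (β+1)I_B = 1.22 mA.
V_CE = V_CC − I_C·R_C − I_E·R_E = 13 − 1.22×4.7 − 1.22×1.5 = 5.45 V.
V_CE = 5.45 V > 0.2 V confirms active-region operation.

I_C ≈ 1.2 mA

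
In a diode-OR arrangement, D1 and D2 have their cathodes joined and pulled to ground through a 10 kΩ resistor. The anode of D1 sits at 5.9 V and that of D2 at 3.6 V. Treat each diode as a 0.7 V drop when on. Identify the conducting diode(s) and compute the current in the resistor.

Assume both conduct. Then node N would need to be at both 5.9−0.7 = 5.2 V and 3.6−0.7 = 2.9 V, which is impossible.
Assume only D1 conducts: V_N = 5.9 − 0.7 = 5.2 V, so I_R = 5.2/10 = 0.52 mA.
Check D2: its anode-to-cathode voltage is 3.6 − 5.2 = -1.6 V < 0.7 V, so it is off. The assumption is consistent.

Only D1 conducts; I_R ≈ 0.52 mA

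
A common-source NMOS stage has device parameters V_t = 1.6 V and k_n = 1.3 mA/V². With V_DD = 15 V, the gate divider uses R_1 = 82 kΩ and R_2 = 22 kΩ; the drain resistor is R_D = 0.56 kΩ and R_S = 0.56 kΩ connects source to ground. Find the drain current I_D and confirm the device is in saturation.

V_G = V_DD·R_2/(R_1+R_2) = 15×22/104 = 3.17 V.
Assume saturation: I_D = (k_n/2)(V_GS − V_t)² with V_GS = V_G − I_D·R_S = 3.17 − 0.56·I_D.
Substituting gives 0.204·I_D² − 2.15·I_D + 1.61 = 0, with roots I_D = 0.813 or 9.71 mA.
The root I_D = 9.71 mA gives V_GS = -2.27 V ≤ V_t, so take I_D = 0.813 mA.
Then V_GS = 2.72 V and V_DS = V_DD − I_D(R_D+R_S) = 15 − 0.813×1.12 = 14.1 V.
Saturation requires V_DS ≥ V_GS − V_t = 1.12 V; 14.1 ≥ 1.12 ✓.

I_D ≈ 0.81 mA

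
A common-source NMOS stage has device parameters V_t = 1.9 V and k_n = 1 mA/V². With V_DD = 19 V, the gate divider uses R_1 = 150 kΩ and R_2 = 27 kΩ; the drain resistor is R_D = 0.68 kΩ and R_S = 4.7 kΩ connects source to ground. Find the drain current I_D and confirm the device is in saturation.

V_G = V_DD·R_2/(R_1+R_2) = 19×27/177 = 2.9 V.
Assume saturation: I_D = (k_n/2)(V_GS − V_t)² with V_GS = V_G − I_D·R_S = 2.9 − 4.7·I_D.
Substituting gives 11·I_D² − 5.69·I_D + 0.498 = 0, with roots I_D = 0.112 or 0.404 mA.
The root I_D = 0.404 mA gives V_GS = 1 V ≤ V_t, so take I_D = 0.112 mA.
Then V_GS = 2.37 V and V_DS = V_DD − I_D(R_D+R_S) = 19 − 0.112×5.38 = 18.4 V.
Saturation requires V_DS ≥ V_GS − V_t = 0.473 V; 18.4 ≥ 0.473 ✓.

I_D ≈ 0.11 mA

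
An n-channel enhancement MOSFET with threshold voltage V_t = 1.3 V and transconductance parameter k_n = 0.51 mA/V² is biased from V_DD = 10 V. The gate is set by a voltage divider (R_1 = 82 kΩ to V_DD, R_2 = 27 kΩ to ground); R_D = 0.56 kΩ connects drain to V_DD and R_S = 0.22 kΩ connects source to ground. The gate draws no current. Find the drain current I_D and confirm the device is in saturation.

V_G = V_DD·R_2/(R_1+R_2) = 10×27/109 = 2.48 V.
Assume saturation: I_D = (k_n/2)(V_GS − V_t)² with V_GS = V_G − I_D·R_S = 2.48 − 0.22·I_D.
Substituting gives 0.0123·I_D² − 1.13·I_D + 0.353 = 0, with roots I_D = 0.313 or 91.4 mA.
The root I_D = 91.4 mA gives V_GS = -17.6 V ≤ V_t, so take I_D = 0.313 mA.
Then V_GS = 2.41 V and V_DS = V_DD − I_D(R_D+R_S) = 10 − 0.313×0.78 = 9.76 V.
Saturation requires V_DS ≥ V_GS − V_t = 1.11 V; 9.76 ≥ 1.11 ✓.

I_D ≈ 0.31 mA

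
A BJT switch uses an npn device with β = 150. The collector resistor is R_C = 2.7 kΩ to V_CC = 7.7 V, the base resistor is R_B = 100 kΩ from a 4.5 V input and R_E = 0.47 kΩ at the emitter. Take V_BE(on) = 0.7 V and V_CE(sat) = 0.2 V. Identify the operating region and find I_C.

Assume active: I_B = (4.5 − 0.7)/(100 + 151×0.47) = 0.0222 mA, I_C = β·I_B = 3.33 mA.
Then V_CE = 7.7 − 3.33×2.7 − 3.36×0.47 = -2.88 V < 0.2 V — the active assumption fails.
Re-solve with V_CE = 0.2 V. KCL at the emitter: V_E/R_E = (V_BB−0.7−V_E)/R_B + (V_CC−0.2−V_E)/R_C, giving V_E = 1.12 V.
I_C = (V_CC − 0.2 − V_E)/R_C = (7.5 − 1.12)/2.7 = 2.36 mA.
Check: I_B = (3.8 − 1.12)/100 = 0.0268 mA, and β·I_B = 4.02 mA > I_C, confirming saturation.

saturation; I_C ≈ 2.4 mA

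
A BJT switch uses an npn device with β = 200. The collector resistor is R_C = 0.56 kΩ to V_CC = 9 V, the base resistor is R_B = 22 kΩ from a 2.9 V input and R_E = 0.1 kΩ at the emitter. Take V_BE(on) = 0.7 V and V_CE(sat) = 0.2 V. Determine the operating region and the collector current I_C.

active; I_C ≈ 10 mA

Assume active. Base-emitter loop: I_B = (V_BB − V_BE)/(R_B + (β+1)R_E) = (2.9 − 0.7)/(22 + 201×0.1) = 0.0523 mA.
I_C = β·I_B = 200×0.0523 = 10.5 mA.
V_CE = V_CC − I_C·R_C − I_E·R_E = 9 − 10.5×0.56 − 10.5×0.1 = 2.1 V > V_CE(sat), so the active-region assumption holds.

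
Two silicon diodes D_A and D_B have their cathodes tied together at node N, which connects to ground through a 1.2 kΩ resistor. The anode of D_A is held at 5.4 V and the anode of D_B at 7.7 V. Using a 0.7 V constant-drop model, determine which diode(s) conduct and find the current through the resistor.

Assume both conduct. Then node N would need to be at both 5.4−0.7 = 4.7 V and 7.7−0.7 = 7 V, which is impossible.
Assume only D_B conducts: V_N = 7.7 − 0.7 = 7 V, so I_R = 7/1.2 = 5.83 mA.
Check D_A: its anode-to-cathode voltage is 5.4 − 7 = -1.6 V < 0.7 V, so it is off. The assumption is consistent.

Only D_B conducts; I_R ≈ 5.8 mA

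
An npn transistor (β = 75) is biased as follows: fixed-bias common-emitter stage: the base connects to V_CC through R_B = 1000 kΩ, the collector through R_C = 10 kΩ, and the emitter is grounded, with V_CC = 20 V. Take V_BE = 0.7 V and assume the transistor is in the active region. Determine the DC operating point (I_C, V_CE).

Base loop: V_CC = I_B·R_B + V_BE, so I_B = (20 − 0.7)/1000 kΩ = 0.0193 mA.
In the active region I_C = β·I_B = 75 × 0.0193 = 1.45 mA.
Collector loop: V_CE = V_CC − I_C·R_C = 20 − 1.45×10 = 5.53 V.
Since V_CE = 5.53 V > V_CE(sat) ≈ 0.2 V, the transistor is in the active region as assumed.

I_C ≈ 1.4 mA, V_CE ≈ 5.5 V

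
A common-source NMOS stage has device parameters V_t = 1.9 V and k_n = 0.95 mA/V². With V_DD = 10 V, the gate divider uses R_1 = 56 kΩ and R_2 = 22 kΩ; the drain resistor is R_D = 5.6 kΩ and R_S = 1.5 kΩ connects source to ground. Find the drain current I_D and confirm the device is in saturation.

V_G = V_DD·R_2/(R_1+R_2) = 10×22/78 = 2.82 V.
Assume saturation: I_D = (k_n/2)(V_GS − V_t)² with V_GS = V_G − I_D·R_S = 2.82 − 1.5·I_D.
Substituting gives 1.07·I_D² − 2.31·I_D + 0.402 = 0, with roots I_D = 0.191 or 1.97 mA.
The root I_D = 1.97 mA gives V_GS = -0.138 V ≤ V_t, so take I_D = 0.191 mA.
Then V_GS = 2.53 V and V_DS = V_DD − I_D(R_D+R_S) = 10 − 0.191×7.1 = 8.64 V.
Saturation requires V_DS ≥ V_GS − V_t = 0.634 V; 8.64 ≥ 0.634 ✓.

I_D ≈ 0.19 mA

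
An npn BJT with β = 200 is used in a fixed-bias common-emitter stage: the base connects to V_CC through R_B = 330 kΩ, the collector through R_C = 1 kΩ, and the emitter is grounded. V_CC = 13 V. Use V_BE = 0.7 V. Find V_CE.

Base loop: V_CC = I_B·R_B + V_BE, so I_B = (13 − 0.7)/330 kΩ = 0.0373 mA.
In the active region I_C = β·I_B = 200 × 0.0373 = 7.45 mA.
Collector loop: V_CE = V_CC − I_C·R_C = 13 − 7.45×1 = 5.55 V.
Since V_CE = 5.55 V > V_CE(sat) ≈ 0.2 V, the transistor is in the active region as assumed.

V_CE ≈ 5.5 V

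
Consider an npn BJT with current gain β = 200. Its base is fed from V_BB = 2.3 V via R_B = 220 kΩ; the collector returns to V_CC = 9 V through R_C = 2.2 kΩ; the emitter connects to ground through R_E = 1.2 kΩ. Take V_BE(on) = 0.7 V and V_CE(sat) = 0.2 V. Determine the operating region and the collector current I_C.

Assume active. Base-emitter loop: I_B = (V_BB − V_BE)/(R_B + (β+1)R_E) = (2.3 − 0.7)/(220 + 201×1.2) = 0.00347 mA.
I_C = β·I_B = 200×0.00347 = 0.694 mA.
V_CE = V_CC − I_C·R_C − I_E·R_E = 9 − 0.694×2.2 − 0.697×1.2 = 6.64 V > V_CE(sat), so the active-region assumption holds.

active; I_C ≈ 0.69 mA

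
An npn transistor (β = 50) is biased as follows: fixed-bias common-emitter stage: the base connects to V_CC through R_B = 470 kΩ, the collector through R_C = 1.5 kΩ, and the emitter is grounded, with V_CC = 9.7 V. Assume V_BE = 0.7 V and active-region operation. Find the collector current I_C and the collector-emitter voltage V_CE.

Base loop: V_CC = I_B·R_B + V_BE, so I_B = (9.7 − 0.7)/470 kΩ = 0.0191 mA.
In the active region I_C = β·I_B = 50 × 0.0191 = 0.957 mA.
Collector loop: V_CE = V_CC − I_C·R_C = 9.7 − 0.957×1.5 = 8.26 V.
Since V_CE = 8.26 V > V_CE(sat) ≈ 0.2 V, the transistor is in the active region as assumed.

I_C ≈ 0.96 mA, V_CE ≈ 8.3 V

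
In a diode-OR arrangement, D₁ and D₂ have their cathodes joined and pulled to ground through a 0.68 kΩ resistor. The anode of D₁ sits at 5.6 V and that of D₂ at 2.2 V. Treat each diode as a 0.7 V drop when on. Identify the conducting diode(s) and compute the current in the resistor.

Assume both conduct. Then node N would need to be at both 5.6−0.7 = 4.9 V and 2.2−0.7 = 1.5 V, which is impossible.
Assume only D₁ conducts: V_N = 5.6 − 0.7 = 4.9 V, so I_R = 4.9/0.68 = 7.21 mA.
Check D₂: its anode-to-cathode voltage is 2.2 − 4.9 = -2.7 V < 0.7 V, so it is off. The assumption is consistent.

Only D₁ conducts; I_R ≈ 7.2 mA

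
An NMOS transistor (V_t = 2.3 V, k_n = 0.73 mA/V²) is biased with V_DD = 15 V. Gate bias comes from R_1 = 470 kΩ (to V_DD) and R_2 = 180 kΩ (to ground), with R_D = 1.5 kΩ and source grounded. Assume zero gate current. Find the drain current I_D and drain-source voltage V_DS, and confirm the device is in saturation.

I_D ≈ 1.3 mA, V_DS ≈ 13 V

V_G = V_DD·R_2/(R_1+R_2) = 15×180/650 = 4.15 V. With the source grounded, V_GS = V_G = 4.15 V.
Assume saturation: I_D = (k_n/2)(V_GS − V_t)² = (0.73/2)×(4.15 − 2.3)² = 0.365×1.85² = 1.25 mA.
V_DS = V_DD − I_D·R_D = 15 − 1.25×1.5 = 13.1 V.
Saturation requires V_DS ≥ V_GS − V_t = 1.85 V; 13.1 ≥ 1.85 ✓.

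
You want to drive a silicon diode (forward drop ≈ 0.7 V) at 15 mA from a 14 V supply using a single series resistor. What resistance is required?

The resistor drops V_S − V_D = 14 − 0.7 = 13.3 V at 15 mA.
R = 13.3 V / 15 mA = 0.887 kΩ.

R ≈ 0.89 kΩ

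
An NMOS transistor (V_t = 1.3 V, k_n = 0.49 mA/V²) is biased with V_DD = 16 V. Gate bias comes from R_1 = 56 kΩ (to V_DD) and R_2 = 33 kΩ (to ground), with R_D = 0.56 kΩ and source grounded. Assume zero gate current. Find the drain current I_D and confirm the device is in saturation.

V_G = V_DD·R_2/(R_1+R_2) = 16×33/89 = 5.93 V. With the source grounded, V_GS = V_G = 5.93 V.
Assume saturation: I_D = (k_n/2)(V_GS − V_t)² = (0.49/2)×(5.93 − 1.3)² = 0.245×4.63² = 5.26 mA.
V_DS = V_DD − I_D·R_D = 16 − 5.26×0.56 = 13.1 V.
Saturation requires V_DS ≥ V_GS − V_t = 4.63 V; 13.1 ≥ 4.63 ✓.

I_D ≈ 5.3 mA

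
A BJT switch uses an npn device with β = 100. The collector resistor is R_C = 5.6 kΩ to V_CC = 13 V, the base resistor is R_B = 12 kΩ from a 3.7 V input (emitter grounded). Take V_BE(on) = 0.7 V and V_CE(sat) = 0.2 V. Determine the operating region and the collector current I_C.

Assume active: I_B = (3.7 − 0.7)/12 = 0.25 mA, giving I_C = β·I_B = 25 mA.
But then V_CE = 13 − 25×5.6 = -127 V < V_CE(sat) = 0.2 V — impossible in the active region.
So the transistor is saturated. With V_CE = 0.2 V, I_C = (V_CC − 0.2)/R_C = 12.8/5.6 = 2.29 mA.
Check: β·I_B = 25 mA > I_C = 2.29 mA, confirming saturation.

saturation; I_C ≈ 2.3 mA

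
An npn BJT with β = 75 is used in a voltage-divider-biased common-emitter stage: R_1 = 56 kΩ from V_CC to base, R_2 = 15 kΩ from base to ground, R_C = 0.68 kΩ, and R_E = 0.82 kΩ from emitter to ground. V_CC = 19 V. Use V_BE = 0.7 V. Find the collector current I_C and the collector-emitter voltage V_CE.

Thevenize the base divider: V_Th = V_CC·R_2/(R_1+R_2) = 19×15/71 = 4.01 V, R_Th = R_1‖R_2 = 11.8 kΩ.
Base-emitter loop: V_Th = I_B·R_Th + V_BE + (β+1)I_B·R_E, so I_B = (4.01 − 0.7) / (11.8 + 76×0.82) = 0.0447 mA.
I_C = β·I_B = 75×0.0447 = 3.35 mA, and I_E = (β+1)I_B = 3.4 mA.
V_CE = V_CC − I_C·R_C − I_E·R_E = 19 − 3.35×0.68 − 3.4×0.82 = 13.9 V.
V_CE = 13.9 V > 0.2 V confirms active-region operation.

I_C ≈ 3.4 mA, V_CE ≈ 14 V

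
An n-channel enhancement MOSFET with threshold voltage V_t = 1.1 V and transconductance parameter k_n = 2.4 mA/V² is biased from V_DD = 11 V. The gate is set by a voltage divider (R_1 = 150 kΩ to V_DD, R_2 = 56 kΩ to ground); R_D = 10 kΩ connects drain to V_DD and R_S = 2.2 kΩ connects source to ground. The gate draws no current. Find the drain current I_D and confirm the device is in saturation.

I_D ≈ 0.55 mA

V_G = V_DD·R_2/(R_1+R_2) = 11×56/206 = 2.99 V.
Assume saturation: I_D = (k_n/2)(V_GS − V_t)² with V_GS = V_G − I_D·R_S = 2.99 − 2.2·I_D.
Substituting gives 5.81·I_D² − 11·I_D + 4.29 = 0, with roots I_D = 0.551 or 1.34 mA.
The root I_D = 1.34 mA gives V_GS = 0.0435 V ≤ V_t, so take I_D = 0.551 mA.
Then V_GS = 1.78 V and V_DS = V_DD − I_D(R_D+R_S) = 11 − 0.551×12.2 = 4.28 V.
Saturation requires V_DS ≥ V_GS − V_t = 0.678 V; 4.28 ≥ 0.678 ✓.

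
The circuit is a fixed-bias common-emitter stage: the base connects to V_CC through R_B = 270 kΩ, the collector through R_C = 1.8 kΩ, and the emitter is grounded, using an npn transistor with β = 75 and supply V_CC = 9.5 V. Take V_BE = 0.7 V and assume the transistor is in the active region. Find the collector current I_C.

Base loop: V_CC = I_B·R_B + V_BE, so I_B = (9.5 − 0.7)/270 kΩ = 0.0326 mA.
In the active region I_C = β·I_B = 75 × 0.0326 = 2.44 mA.
Collector loop: V_CE = V_CC − I_C·R_C = 9.5 − 2.44×1.8 = 5.1 V.
Since V_CE = 5.1 V > V_CE(sat) ≈ 0.2 V, the transistor is in the active region as assumed.

I_C ≈ 2.4 mA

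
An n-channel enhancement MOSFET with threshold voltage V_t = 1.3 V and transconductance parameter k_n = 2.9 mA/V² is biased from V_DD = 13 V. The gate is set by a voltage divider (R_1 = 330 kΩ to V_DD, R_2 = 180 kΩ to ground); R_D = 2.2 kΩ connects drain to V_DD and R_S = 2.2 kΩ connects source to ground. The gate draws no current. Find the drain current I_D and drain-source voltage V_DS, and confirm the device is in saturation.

I_D ≈ 1.1 mA, V_DS ≈ 8.2 V

V_G = V_DD·R_2/(R_1+R_2) = 13×180/510 = 4.59 V.
Assume saturation: I_D = (k_n/2)(V_GS − V_t)² with V_GS = V_G − I_D·R_S = 4.59 − 2.2·I_D.
Substituting gives 7.02·I_D² − 22·I_D + 15.7 = 0, with roots I_D = 1.1 or 2.03 mA.
The root I_D = 2.03 mA gives V_GS = 0.116 V ≤ V_t, so take I_D = 1.1 mA.
Then V_GS = 2.17 V and V_DS = V_DD − I_D(R_D+R_S) = 13 − 1.1×4.4 = 8.16 V.
Saturation requires V_DS ≥ V_GS − V_t = 0.871 V; 8.16 ≥ 0.871 ✓.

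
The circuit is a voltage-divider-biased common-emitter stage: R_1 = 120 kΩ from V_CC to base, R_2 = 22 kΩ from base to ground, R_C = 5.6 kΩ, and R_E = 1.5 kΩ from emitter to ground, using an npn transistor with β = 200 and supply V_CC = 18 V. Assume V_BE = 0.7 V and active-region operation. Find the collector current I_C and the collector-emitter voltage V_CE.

I_C ≈ 1.3 mA, V_CE ≈ 8.7 V

Thevenize the base divider: V_Th = V_CC·R_2/(R_1+R_2) = 18×22/142 = 2.79 V, R_Th = R_1‖R_2 = 18.6 kΩ.
Base-emitter loop: V_Th = I_B·R_Th + V_BE + (β+1)I_B·R_E, so I_B = (2.79 − 0.7) / (18.6 + 201×1.5) = 0.00653 mA.
I_C = β·I_B = 200×0.00653 = 1.31 mA, and I_E = (β+1)I_B = 1.31 mA.
V_CE = V_CC − I_C·R_C − I_E·R_E = 18 − 1.31×5.6 − 1.31×1.5 = 8.72 V.
V_CE = 8.72 V > 0.2 V confirms active-region operation.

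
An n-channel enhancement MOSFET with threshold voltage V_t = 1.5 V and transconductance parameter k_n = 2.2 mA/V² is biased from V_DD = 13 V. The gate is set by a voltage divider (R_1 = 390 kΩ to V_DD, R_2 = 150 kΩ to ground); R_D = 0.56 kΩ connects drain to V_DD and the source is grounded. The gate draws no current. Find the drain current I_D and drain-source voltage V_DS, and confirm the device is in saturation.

I_D ≈ 4.9 mA, V_DS ≈ 10 V

V_G = V_DD·R_2/(R_1+R_2) = 13×150/540 = 3.61 V. With the source grounded, V_GS = V_G = 3.61 V.
Assume saturation: I_D = (k_n/2)(V_GS − V_t)² = (2.2/2)×(3.61 − 1.5)² = 1.1×2.11² = 4.9 mA.
V_DS = V_DD − I_D·R_D = 13 − 4.9×0.56 = 10.3 V.
Saturation requires V_DS ≥ V_GS − V_t = 2.11 V; 10.3 ≥ 2.11 ✓.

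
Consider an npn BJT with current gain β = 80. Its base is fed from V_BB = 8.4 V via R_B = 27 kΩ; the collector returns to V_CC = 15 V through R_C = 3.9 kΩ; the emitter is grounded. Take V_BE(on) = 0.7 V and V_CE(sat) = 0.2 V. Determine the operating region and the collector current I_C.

Assume active: I_B = (8.4 − 0.7)/27 = 0.285 mA, giving I_C = β·I_B = 22.8 mA.
But then V_CE = 15 − 22.8×3.9 = -74 V < V_CE(sat) = 0.2 V — impossible in the active region.
So the transistor is saturated. With V_CE = 0.2 V, I_C = (V_CC − 0.2)/R_C = 14.8/3.9 = 3.79 mA.
Check: β·I_B = 22.8 mA > I_C = 3.79 mA, confirming saturation.

saturation; I_C ≈ 3.8 mA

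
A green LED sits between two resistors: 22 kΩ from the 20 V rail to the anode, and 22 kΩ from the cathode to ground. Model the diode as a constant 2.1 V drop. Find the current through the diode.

I ≈ 0.41 mA

The two resistors are in series with the diode, so KVL gives 20 = I·22 + 2.1 + I·22.
I = (20 − 2.1) / (22 + 22) kΩ = 17.9 / 44 = 0.407 mA.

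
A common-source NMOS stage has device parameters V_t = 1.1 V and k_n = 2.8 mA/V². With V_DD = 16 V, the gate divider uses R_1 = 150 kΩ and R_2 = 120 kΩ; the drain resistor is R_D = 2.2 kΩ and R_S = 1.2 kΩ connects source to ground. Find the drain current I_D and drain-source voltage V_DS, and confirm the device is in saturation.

V_G = V_DD·R_2/(R_1+R_2) = 16×120/270 = 7.11 V.
Assume saturation: I_D = (k_n/2)(V_GS − V_t)² with V_GS = V_G − I_D·R_S = 7.11 − 1.2·I_D.
Substituting gives 2.02·I_D² − 21.2·I_D + 50.6 = 0, with roots I_D = 3.66 or 6.85 mA.
The root I_D = 6.85 mA gives V_GS = -1.11 V ≤ V_t, so take I_D = 3.66 mA.
Then V_GS = 2.72 V and V_DS = V_DD − I_D(R_D+R_S) = 16 − 3.66×3.4 = 3.55 V.
Saturation requires V_DS ≥ V_GS − V_t = 1.62 V; 3.55 ≥ 1.62 ✓.

I_D ≈ 3.7 mA, V_DS ≈ 3.6 V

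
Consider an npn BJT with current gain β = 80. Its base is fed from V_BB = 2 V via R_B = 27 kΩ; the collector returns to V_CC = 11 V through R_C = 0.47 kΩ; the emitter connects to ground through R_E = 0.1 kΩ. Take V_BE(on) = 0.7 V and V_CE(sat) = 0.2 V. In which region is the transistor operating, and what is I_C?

Assume active. Base-emitter loop: I_B = (V_BB − V_BE)/(R_B + (β+1)R_E) = (2 − 0.7)/(27 + 81×0.1) = 0.037 mA.
I_C = β·I_B = 80×0.037 = 2.96 mA.
V_CE = V_CC − I_C·R_C − I_E·R_E = 11 − 2.96×0.47 − 3×0.1 = 9.31 V > V_CE(sat), so the active-region assumption holds.

active; I_C ≈ 3 mA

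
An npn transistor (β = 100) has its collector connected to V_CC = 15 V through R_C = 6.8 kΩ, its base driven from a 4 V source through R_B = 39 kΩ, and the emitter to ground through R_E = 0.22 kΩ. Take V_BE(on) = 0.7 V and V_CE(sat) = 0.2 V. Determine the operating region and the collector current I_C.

saturation; I_C ≈ 2.1 mA

Assume active: I_B = (4 − 0.7)/(39 + 101×0.22) = 0.0539 mA, I_C = β·I_B = 5.39 mA.
Then V_CE = 15 − 5.39×6.8 − 5.44×0.22 = -22.9 V < 0.2 V — the active assumption fails.
Re-solve with V_CE = 0.2 V. KCL at the emitter: V_E/R_E = (V_BB−0.7−V_E)/R_B + (V_CC−0.2−V_E)/R_C, giving V_E = 0.479 V.
I_C = (V_CC − 0.2 − V_E)/R_C = (14.8 − 0.479)/6.8 = 2.11 mA.
Check: I_B = (3.3 − 0.479)/39 = 0.0723 mA, and β·I_B = 7.23 mA > I_C, confirming saturation.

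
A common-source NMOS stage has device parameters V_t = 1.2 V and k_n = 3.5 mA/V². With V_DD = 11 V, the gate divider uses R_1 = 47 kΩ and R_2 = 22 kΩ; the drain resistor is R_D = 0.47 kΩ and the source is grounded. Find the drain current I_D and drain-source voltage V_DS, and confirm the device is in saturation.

I_D ≈ 9.3 mA, V_DS ≈ 6.6 V

V_G = V_DD·R_2/(R_1+R_2) = 11×22/69 = 3.51 V. With the source grounded, V_GS = V_G = 3.51 V.
Assume saturation: I_D = (k_n/2)(V_GS − V_t)² = (3.5/2)×(3.51 − 1.2)² = 1.75×2.31² = 9.32 mA.
V_DS = V_DD − I_D·R_D = 11 − 9.32×0.47 = 6.62 V.
Saturation requires V_DS ≥ V_GS − V_t = 2.31 V; 6.62 ≥ 2.31 ✓.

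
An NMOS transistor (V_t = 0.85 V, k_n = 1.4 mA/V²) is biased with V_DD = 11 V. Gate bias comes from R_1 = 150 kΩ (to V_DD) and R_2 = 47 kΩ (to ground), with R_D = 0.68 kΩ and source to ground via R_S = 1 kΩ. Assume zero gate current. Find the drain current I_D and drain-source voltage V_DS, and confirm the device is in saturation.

V_G = V_DD·R_2/(R_1+R_2) = 11×47/197 = 2.62 V.
Assume saturation: I_D = (k_n/2)(V_GS − V_t)² with V_GS = V_G − I_D·R_S = 2.62 − 1·I_D.
Substituting gives 0.7·I_D² − 3.48·I_D + 2.2 = 0, with roots I_D = 0.744 or 4.23 mA.
The root I_D = 4.23 mA gives V_GS = -1.61 V ≤ V_t, so take I_D = 0.744 mA.
Then V_GS = 1.88 V and V_DS = V_DD − I_D(R_D+R_S) = 11 − 0.744×1.68 = 9.75 V.
Saturation requires V_DS ≥ V_GS − V_t = 1.03 V; 9.75 ≥ 1.03 ✓.

I_D ≈ 0.74 mA, V_DS ≈ 9.8 V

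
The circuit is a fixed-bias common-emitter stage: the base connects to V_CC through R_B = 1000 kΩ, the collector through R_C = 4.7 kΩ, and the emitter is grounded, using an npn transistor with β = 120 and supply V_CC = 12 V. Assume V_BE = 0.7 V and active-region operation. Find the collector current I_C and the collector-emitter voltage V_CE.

I_C ≈ 1.4 mA, V_CE ≈ 5.6 V

Base loop: V_CC = I_B·R_B + V_BE, so I_B = (12 − 0.7)/1000 kΩ = 0.0113 mA.
In the active region I_C = β·I_B = 120 × 0.0113 = 1.36 mA.
Collector loop: V_CE = V_CC − I_C·R_C = 12 − 1.36×4.7 = 5.63 V.
Since V_CE = 5.63 V > V_CE(sat) ≈ 0.2 V, the transistor is in the active region as assumed.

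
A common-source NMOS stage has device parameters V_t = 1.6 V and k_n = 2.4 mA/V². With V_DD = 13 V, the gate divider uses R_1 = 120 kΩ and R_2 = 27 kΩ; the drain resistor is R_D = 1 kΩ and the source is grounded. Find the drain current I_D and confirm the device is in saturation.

I_D ≈ 0.74 mA

V_G = V_DD·R_2/(R_1+R_2) = 13×27/147 = 2.39 V. With the source grounded, V_GS = V_G = 2.39 V.
Assume saturation: I_D = (k_n/2)(V_GS − V_t)² = (2.4/2)×(2.39 − 1.6)² = 1.2×0.788² = 0.745 mA.
V_DS = V_DD − I_D·R_D = 13 − 0.745×1 = 12.3 V.
Saturation requires V_DS ≥ V_GS − V_t = 0.788 V; 12.3 ≥ 0.788 ✓.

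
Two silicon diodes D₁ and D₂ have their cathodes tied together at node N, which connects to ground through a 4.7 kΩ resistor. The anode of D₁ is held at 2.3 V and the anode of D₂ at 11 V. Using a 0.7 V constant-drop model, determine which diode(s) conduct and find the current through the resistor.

Only D₂ conducts; I_R ≈ 2.2 mA

Assume both conduct. Then node N would need to be at both 2.3−0.7 = 1.6 V and 11−0.7 = 10.3 V, which is impossible.
Assume only D₂ conducts: V_N = 11 − 0.7 = 10.3 V, so I_R = 10.3/4.7 = 2.19 mA.
Check D₁: its anode-to-cathode voltage is 2.3 − 10.3 = -8 V < 0.7 V, so it is off. The assumption is consistent.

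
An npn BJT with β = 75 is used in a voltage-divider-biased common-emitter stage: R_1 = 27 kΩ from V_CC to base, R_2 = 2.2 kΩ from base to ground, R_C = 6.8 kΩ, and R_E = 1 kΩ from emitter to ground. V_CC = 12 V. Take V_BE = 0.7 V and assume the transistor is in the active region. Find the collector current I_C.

I_C ≈ 0.2 mA

Thevenize the base divider: V_Th = V_CC·R_2/(R_1+R_2) = 12×2.2/29.2 = 0.904 V, R_Th = R_1‖R_2 = 2.03 kΩ.
Base-emitter loop: V_Th = I_B·R_Th + V_BE + (β+1)I_B·R_E, so I_B = (0.904 − 0.7) / (2.03 + 76×1) = 0.00262 mA.
I_C = β·I_B = 75×0.00262 = 0.196 mA, and I_E = (β+1)I_B = 0.199 mA.
V_CE = V_CC − I_C·R_C − I_E·R_E = 12 − 0.196×6.8 − 0.199×1 = 10.5 V.
V_CE = 10.5 V > 0.2 V confirms active-region operation.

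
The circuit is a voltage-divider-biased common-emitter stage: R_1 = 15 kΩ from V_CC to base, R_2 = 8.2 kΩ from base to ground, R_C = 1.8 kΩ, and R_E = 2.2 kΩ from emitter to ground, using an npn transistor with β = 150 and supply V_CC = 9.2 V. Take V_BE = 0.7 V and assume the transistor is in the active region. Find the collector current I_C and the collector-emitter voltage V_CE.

I_C ≈ 1.1 mA, V_CE ≈ 4.6 V

Thevenize the base divider: V_Th = V_CC·R_2/(R_1+R_2) = 9.2×8.2/23.2 = 3.25 V, R_Th = R_1‖R_2 = 5.3 kΩ.
Base-emitter loop: V_Th = I_B·R_Th + V_BE + (β+1)I_B·R_E, so I_B = (3.25 − 0.7) / (5.3 + 151×2.2) = 0.00756 mA.
I_C = β·I_B = 150×0.00756 = 1.13 mA, and I_E = (β+1)I_B = 1.14 mA.
V_CE = V_CC − I_C·R_C − I_E·R_E = 9.2 − 1.13×1.8 − 1.14×2.2 = 4.65 V.
V_CE = 4.65 V > 0.2 V confirms active-region operation.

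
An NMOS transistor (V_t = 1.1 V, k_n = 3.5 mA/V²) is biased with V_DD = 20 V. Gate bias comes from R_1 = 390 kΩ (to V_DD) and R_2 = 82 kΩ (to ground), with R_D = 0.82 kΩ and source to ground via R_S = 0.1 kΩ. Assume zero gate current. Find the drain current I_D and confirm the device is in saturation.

V_G = V_DD·R_2/(R_1+R_2) = 20×82/472 = 3.47 V.
Assume saturation: I_D = (k_n/2)(V_GS − V_t)² with V_GS = V_G − I_D·R_S = 3.47 − 0.1·I_D.
Substituting gives 0.0175·I_D² − 1.83·I_D + 9.87 = 0, with roots I_D = 5.7 or 98.9 mA.
The root I_D = 98.9 mA gives V_GS = -6.42 V ≤ V_t, so take I_D = 5.7 mA.
Then V_GS = 2.9 V and V_DS = V_DD − I_D(R_D+R_S) = 20 − 5.7×0.92 = 14.8 V.
Saturation requires V_DS ≥ V_GS − V_t = 1.8 V; 14.8 ≥ 1.8 ✓.

I_D ≈ 5.7 mA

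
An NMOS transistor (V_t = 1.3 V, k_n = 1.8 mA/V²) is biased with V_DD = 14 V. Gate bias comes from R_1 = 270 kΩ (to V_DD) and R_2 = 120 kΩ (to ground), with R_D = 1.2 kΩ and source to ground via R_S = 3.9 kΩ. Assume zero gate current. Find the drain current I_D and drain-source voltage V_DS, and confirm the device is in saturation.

V_G = V_DD·R_2/(R_1+R_2) = 14×120/390 = 4.31 V.
Assume saturation: I_D = (k_n/2)(V_GS − V_t)² with V_GS = V_G − I_D·R_S = 4.31 − 3.9·I_D.
Substituting gives 13.7·I_D² − 22.1·I_D + 8.14 = 0, with roots I_D = 0.568 or 1.05 mA.
The root I_D = 1.05 mA gives V_GS = 0.221 V ≤ V_t, so take I_D = 0.568 mA.
Then V_GS = 2.09 V and V_DS = V_DD − I_D(R_D+R_S) = 14 − 0.568×5.1 = 11.1 V.
Saturation requires V_DS ≥ V_GS − V_t = 0.794 V; 11.1 ≥ 0.794 ✓.

I_D ≈ 0.57 mA, V_DS ≈ 11 V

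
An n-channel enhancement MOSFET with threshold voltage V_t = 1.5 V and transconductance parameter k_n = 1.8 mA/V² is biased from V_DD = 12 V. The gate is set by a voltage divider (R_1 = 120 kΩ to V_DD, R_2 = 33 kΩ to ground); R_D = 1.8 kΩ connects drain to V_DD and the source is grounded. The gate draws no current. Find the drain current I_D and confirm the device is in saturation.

V_G = V_DD·R_2/(R_1+R_2) = 12×33/153 = 2.59 V. With the source grounded, V_GS = V_G = 2.59 V.
Assume saturation: I_D = (k_n/2)(V_GS − V_t)² = (1.8/2)×(2.59 − 1.5)² = 0.9×1.09² = 1.07 mA.
V_DS = V_DD − I_D·R_D = 12 − 1.07×1.8 = 10.1 V.
Saturation requires V_DS ≥ V_GS − V_t = 1.09 V; 10.1 ≥ 1.09 ✓.

I_D ≈ 1.1 mA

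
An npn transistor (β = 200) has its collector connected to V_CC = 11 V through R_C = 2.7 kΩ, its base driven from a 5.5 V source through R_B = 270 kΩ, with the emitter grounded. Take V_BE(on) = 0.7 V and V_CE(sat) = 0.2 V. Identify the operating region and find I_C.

Assume active. Base-emitter loop: I_B = (V_BB − V_BE)/R_B = (5.5 − 0.7)/270 = 0.0178 mA.
I_C = β·I_B = 200×0.0178 = 3.56 mA.
V_CE = V_CC − I_C·R_C = 11 − 3.56×2.7 = 1.4 V > V_CE(sat), so the active-region assumption holds.

active; I_C ≈ 3.6 mA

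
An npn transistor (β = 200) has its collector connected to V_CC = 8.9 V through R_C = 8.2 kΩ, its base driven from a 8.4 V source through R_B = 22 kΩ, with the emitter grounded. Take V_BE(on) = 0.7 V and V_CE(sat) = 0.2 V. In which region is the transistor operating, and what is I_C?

saturation; I_C ≈ 1.1 mA

Assume active: I_B = (8.4 − 0.7)/22 = 0.35 mA, giving I_C = β·I_B = 70 mA.
But then V_CE = 8.9 − 70×8.2 = -565 V < V_CE(sat) = 0.2 V — impossible in the active region.
So the transistor is saturated. With V_CE = 0.2 V, I_C = (V_CC − 0.2)/R_C = 8.7/8.2 = 1.06 mA.
Check: β·I_B = 70 mA > I_C = 1.06 mA, confirming saturation.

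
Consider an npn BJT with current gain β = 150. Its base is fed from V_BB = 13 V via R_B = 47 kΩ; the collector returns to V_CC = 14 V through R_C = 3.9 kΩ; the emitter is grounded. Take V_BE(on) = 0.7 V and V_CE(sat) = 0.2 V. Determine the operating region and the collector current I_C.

Assume active: I_B = (13 − 0.7)/47 = 0.262 mA, giving I_C = β·I_B = 39.3 mA.
But then V_CE = 14 − 39.3×3.9 = -139 V < V_CE(sat) = 0.2 V — impossible in the active region.
So the transistor is saturated. With V_CE = 0.2 V, I_C = (V_CC − 0.2)/R_C = 13.8/3.9 = 3.54 mA.
Check: β·I_B = 39.3 mA > I_C = 3.54 mA, confirming saturation.

saturation; I_C ≈ 3.5 mA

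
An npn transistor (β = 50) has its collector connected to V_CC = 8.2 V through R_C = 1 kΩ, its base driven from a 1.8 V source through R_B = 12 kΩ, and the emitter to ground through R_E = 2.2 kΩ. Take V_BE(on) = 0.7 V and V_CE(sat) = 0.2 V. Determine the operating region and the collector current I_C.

Assume active. Base-emitter loop: I_B = (V_BB − V_BE)/(R_B + (β+1)R_E) = (1.8 − 0.7)/(12 + 51×2.2) = 0.00886 mA.
I_C = β·I_B = 50×0.00886 = 0.443 mA.
V_CE = V_CC − I_C·R_C − I_E·R_E = 8.2 − 0.443×1 − 0.452×2.2 = 6.76 V > V_CE(sat), so the active-region assumption holds.

active; I_C ≈ 0.44 mA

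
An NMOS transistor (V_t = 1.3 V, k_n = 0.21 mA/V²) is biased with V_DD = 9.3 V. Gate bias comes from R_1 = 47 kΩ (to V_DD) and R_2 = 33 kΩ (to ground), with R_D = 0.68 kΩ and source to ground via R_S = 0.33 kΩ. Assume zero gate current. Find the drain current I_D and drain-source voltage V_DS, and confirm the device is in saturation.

V_G = V_DD·R_2/(R_1+R_2) = 9.3×33/80 = 3.84 V.
Assume saturation: I_D = (k_n/2)(V_GS − V_t)² with V_GS = V_G − I_D·R_S = 3.84 − 0.33·I_D.
Substituting gives 0.0114·I_D² − 1.18·I_D + 0.675 = 0, with roots I_D = 0.578 or 102 mA.
The root I_D = 102 mA gives V_GS = -29.9 V ≤ V_t, so take I_D = 0.578 mA.
Then V_GS = 3.65 V and V_DS = V_DD − I_D(R_D+R_S) = 9.3 − 0.578×1.01 = 8.72 V.
Saturation requires V_DS ≥ V_GS − V_t = 2.35 V; 8.72 ≥ 2.35 ✓.

I_D ≈ 0.58 mA, V_DS ≈ 8.7 V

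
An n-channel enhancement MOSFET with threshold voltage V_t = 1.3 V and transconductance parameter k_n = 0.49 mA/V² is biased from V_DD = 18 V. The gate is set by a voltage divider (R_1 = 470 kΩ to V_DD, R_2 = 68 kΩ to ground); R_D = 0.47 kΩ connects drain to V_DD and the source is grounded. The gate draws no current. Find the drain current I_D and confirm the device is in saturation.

V_G = V_DD·R_2/(R_1+R_2) = 18×68/538 = 2.28 V. With the source grounded, V_GS = V_G = 2.28 V.
Assume saturation: I_D = (k_n/2)(V_GS − V_t)² = (0.49/2)×(2.28 − 1.3)² = 0.245×0.975² = 0.233 mA.
V_DS = V_DD − I_D·R_D = 18 − 0.233×0.47 = 17.9 V.
Saturation requires V_DS ≥ V_GS − V_t = 0.975 V; 17.9 ≥ 0.975 ✓.

I_D ≈ 0.23 mA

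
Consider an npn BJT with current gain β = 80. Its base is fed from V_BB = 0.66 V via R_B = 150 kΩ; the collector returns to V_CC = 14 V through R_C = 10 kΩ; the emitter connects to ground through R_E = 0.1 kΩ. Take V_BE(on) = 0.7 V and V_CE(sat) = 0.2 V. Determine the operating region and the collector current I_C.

cutoff; I_C ≈ 0

V_BB = 0.66 V ≤ V_BE(on) = 0.7 V, so the base-emitter junction is not forward biased.
The transistor is in cutoff: I_B = I_C = 0.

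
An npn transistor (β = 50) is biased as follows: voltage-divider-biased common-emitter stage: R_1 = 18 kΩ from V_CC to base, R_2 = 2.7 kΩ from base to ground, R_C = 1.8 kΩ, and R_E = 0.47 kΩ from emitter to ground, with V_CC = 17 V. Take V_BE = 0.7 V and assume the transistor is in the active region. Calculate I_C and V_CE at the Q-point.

I_C ≈ 2.9 mA, V_CE ≈ 10 V

Thevenize the base divider: V_Th = V_CC·R_2/(R_1+R_2) = 17×2.7/20.7 = 2.22 V, R_Th = R_1‖R_2 = 2.35 kΩ.
Base-emitter loop: V_Th = I_B·R_Th + V_BE + (β+1)I_B·R_E, so I_B = (2.22 − 0.7) / (2.35 + 51×0.47) = 0.0577 mA.
I_C = β·I_B = 50×0.0577 = 2.88 mA, and I_E = (β+1)I_B = 2.94 mA.
V_CE = V_CC − I_C·R_C − I_E·R_E = 17 − 2.88×1.8 − 2.94×0.47 = 10.4 V.
V_CE = 10.4 V > 0.2 V confirms active-region operation.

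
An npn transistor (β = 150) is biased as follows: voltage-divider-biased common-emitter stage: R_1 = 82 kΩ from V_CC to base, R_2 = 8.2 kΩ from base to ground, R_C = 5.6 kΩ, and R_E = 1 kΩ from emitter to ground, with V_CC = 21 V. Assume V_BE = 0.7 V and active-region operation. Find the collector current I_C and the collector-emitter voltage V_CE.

Thevenize the base divider: V_Th = V_CC·R_2/(R_1+R_2) = 21×8.2/90.2 = 1.91 V, R_Th = R_1‖R_2 = 7.45 kΩ.
Base-emitter loop: V_Th = I_B·R_Th + V_BE + (β+1)I_B·R_E, so I_B = (1.91 − 0.7) / (7.45 + 151×1) = 0.00763 mA.
I_C = β·I_B = 150×0.00763 = 1.14 mA, and I_E = (β+1)I_B = 1.15 mA.
V_CE = V_CC − I_C·R_C − I_E·R_E = 21 − 1.14×5.6 − 1.15×1 = 13.4 V.
V_CE = 13.4 V > 0.2 V confirms active-region operation.

I_C ≈ 1.1 mA, V_CE ≈ 13 V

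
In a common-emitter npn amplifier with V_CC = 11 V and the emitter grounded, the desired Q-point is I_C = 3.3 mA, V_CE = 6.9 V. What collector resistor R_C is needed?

R_C ≈ 1.2 kΩ

Collector loop: V_CC = I_C·R_C + V_CE.
R_C = (V_CC − V_CE)/I_C = (11 − 6.9)/3.3 = 1.24 kΩ.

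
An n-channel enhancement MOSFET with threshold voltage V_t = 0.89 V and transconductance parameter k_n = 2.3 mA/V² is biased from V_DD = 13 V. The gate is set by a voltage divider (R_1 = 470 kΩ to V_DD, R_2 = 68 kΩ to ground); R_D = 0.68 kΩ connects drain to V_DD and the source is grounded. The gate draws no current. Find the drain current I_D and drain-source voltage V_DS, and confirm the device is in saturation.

V_G = V_DD·R_2/(R_1+R_2) = 13×68/538 = 1.64 V. With the source grounded, V_GS = V_G = 1.64 V.
Assume saturation: I_D = (k_n/2)(V_GS − V_t)² = (2.3/2)×(1.64 − 0.89)² = 1.15×0.753² = 0.652 mA.
V_DS = V_DD − I_D·R_D = 13 − 0.652×0.68 = 12.6 V.
Saturation requires V_DS ≥ V_GS − V_t = 0.753 V; 12.6 ≥ 0.753 ✓.

I_D ≈ 0.65 mA, V_DS ≈ 13 V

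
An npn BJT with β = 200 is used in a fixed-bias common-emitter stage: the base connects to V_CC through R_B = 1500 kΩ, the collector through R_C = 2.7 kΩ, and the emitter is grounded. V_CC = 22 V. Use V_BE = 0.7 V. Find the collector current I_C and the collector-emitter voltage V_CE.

Base loop: V_CC = I_B·R_B + V_BE, so I_B = (22 − 0.7)/1500 kΩ = 0.0142 mA.
In the active region I_C = β·I_B = 200 × 0.0142 = 2.84 mA.
Collector loop: V_CE = V_CC − I_C·R_C = 22 − 2.84×2.7 = 14.3 V.
Since V_CE = 14.3 V > V_CE(sat) ≈ 0.2 V, the transistor is in the active region as assumed.

I_C ≈ 2.8 mA, V_CE ≈ 14 V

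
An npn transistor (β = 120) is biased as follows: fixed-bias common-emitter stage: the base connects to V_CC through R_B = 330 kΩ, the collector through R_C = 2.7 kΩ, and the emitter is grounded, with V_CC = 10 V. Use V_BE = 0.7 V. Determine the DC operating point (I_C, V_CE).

Base loop: V_CC = I_B·R_B + V_BE, so I_B = (10 − 0.7)/330 kΩ = 0.0282 mA.
In the active region I_C = β·I_B = 120 × 0.0282 = 3.38 mA.
Collector loop: V_CE = V_CC − I_C·R_C = 10 − 3.38×2.7 = 0.869 V.
Since V_CE = 0.869 V > V_CE(sat) ≈ 0.2 V, the transistor is in the active region as assumed.

I_C ≈ 3.4 mA, V_CE ≈ 0.87 V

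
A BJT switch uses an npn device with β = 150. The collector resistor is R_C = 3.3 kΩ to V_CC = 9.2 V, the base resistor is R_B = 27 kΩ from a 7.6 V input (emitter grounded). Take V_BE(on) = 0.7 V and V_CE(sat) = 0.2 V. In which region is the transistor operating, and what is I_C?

saturation; I_C ≈ 2.7 mA

Assume active: I_B = (7.6 − 0.7)/27 = 0.256 mA, giving I_C = β·I_B = 38.3 mA.
But then V_CE = 9.2 − 38.3×3.3 = -117 V < V_CE(sat) = 0.2 V — impossible in the active region.
So the transistor is saturated. With V_CE = 0.2 V, I_C = (V_CC − 0.2)/R_C = 9/3.3 = 2.73 mA.
Check: β·I_B = 38.3 mA > I_C = 2.73 mA, confirming saturation.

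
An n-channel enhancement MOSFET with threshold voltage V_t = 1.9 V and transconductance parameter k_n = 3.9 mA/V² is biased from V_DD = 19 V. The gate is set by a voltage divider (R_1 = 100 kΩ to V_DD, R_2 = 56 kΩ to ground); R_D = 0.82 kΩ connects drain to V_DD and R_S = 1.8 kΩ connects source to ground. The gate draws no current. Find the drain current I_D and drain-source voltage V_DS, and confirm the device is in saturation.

V_G = V_DD·R_2/(R_1+R_2) = 19×56/156 = 6.82 V.
Assume saturation: I_D = (k_n/2)(V_GS − V_t)² with V_GS = V_G − I_D·R_S = 6.82 − 1.8·I_D.
Substituting gives 6.32·I_D² − 35.5·I_D + 47.2 = 0, with roots I_D = 2.15 or 3.48 mA.
The root I_D = 3.48 mA gives V_GS = 0.565 V ≤ V_t, so take I_D = 2.15 mA.
Then V_GS = 2.95 V and V_DS = V_DD − I_D(R_D+R_S) = 19 − 2.15×2.62 = 13.4 V.
Saturation requires V_DS ≥ V_GS − V_t = 1.05 V; 13.4 ≥ 1.05 ✓.

I_D ≈ 2.2 mA, V_DS ≈ 13 V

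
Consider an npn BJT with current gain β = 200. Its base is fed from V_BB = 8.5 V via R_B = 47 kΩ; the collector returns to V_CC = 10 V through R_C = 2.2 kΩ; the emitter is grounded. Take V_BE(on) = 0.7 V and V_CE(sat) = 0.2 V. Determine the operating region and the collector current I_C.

Assume active: I_B = (8.5 − 0.7)/47 = 0.166 mA, giving I_C = β·I_B = 33.2 mA.
But then V_CE = 10 − 33.2×2.2 = -63 V < V_CE(sat) = 0.2 V — impossible in the active region.
So the transistor is saturated. With V_CE = 0.2 V, I_C = (V_CC − 0.2)/R_C = 9.8/2.2 = 4.45 mA.
Check: β·I_B = 33.2 mA > I_C = 4.45 mA, confirming saturation.

saturation; I_C ≈ 4.5 mA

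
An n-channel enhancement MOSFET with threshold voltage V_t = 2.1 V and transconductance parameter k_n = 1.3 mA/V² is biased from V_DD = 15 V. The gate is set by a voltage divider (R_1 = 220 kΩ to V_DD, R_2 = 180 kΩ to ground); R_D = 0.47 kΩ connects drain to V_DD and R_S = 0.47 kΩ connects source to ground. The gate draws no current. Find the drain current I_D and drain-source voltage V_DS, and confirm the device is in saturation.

V_G = V_DD·R_2/(R_1+R_2) = 15×180/400 = 6.75 V.
Assume saturation: I_D = (k_n/2)(V_GS − V_t)² with V_GS = V_G − I_D·R_S = 6.75 − 0.47·I_D.
Substituting gives 0.144·I_D² − 3.84·I_D + 14.1 = 0, with roots I_D = 4.37 or 22.4 mA.
The root I_D = 22.4 mA gives V_GS = -3.77 V ≤ V_t, so take I_D = 4.37 mA.
Then V_GS = 4.69 V and V_DS = V_DD − I_D(R_D+R_S) = 15 − 4.37×0.94 = 10.9 V.
Saturation requires V_DS ≥ V_GS − V_t = 2.59 V; 10.9 ≥ 2.59 ✓.

I_D ≈ 4.4 mA, V_DS ≈ 11 V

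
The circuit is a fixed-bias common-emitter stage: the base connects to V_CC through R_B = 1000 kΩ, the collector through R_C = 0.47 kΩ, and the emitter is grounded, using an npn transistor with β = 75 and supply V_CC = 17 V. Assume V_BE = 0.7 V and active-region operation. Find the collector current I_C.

I_C ≈ 1.2 mA

Base loop: V_CC = I_B·R_B + V_BE, so I_B = (17 − 0.7)/1000 kΩ = 0.0163 mA.
In the active region I_C = β·I_B = 75 × 0.0163 = 1.22 mA.
Collector loop: V_CE = V_CC − I_C·R_C = 17 − 1.22×0.47 = 16.4 V.
Since V_CE = 16.4 V > V_CE(sat) ≈ 0.2 V, the transistor is in the active region as assumed.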